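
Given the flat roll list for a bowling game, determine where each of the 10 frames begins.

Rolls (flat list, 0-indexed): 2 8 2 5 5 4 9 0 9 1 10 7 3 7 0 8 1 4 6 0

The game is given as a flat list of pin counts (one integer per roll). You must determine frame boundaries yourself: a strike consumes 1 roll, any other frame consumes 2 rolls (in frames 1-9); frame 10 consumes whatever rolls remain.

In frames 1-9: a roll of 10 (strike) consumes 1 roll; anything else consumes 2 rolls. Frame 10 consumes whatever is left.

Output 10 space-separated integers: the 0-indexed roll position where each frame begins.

Answer: 0 2 4 6 8 10 11 13 15 17

Derivation:
Frame 1 starts at roll index 0: rolls=2,8 (sum=10), consumes 2 rolls
Frame 2 starts at roll index 2: rolls=2,5 (sum=7), consumes 2 rolls
Frame 3 starts at roll index 4: rolls=5,4 (sum=9), consumes 2 rolls
Frame 4 starts at roll index 6: rolls=9,0 (sum=9), consumes 2 rolls
Frame 5 starts at roll index 8: rolls=9,1 (sum=10), consumes 2 rolls
Frame 6 starts at roll index 10: roll=10 (strike), consumes 1 roll
Frame 7 starts at roll index 11: rolls=7,3 (sum=10), consumes 2 rolls
Frame 8 starts at roll index 13: rolls=7,0 (sum=7), consumes 2 rolls
Frame 9 starts at roll index 15: rolls=8,1 (sum=9), consumes 2 rolls
Frame 10 starts at roll index 17: 3 remaining rolls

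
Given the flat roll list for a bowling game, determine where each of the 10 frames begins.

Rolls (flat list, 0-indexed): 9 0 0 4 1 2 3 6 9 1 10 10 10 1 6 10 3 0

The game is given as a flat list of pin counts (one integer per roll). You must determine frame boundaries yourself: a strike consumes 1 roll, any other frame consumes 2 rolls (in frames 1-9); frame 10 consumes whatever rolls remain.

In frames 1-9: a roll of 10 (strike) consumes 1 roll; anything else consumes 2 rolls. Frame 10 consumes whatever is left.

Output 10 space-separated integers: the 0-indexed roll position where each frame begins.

Frame 1 starts at roll index 0: rolls=9,0 (sum=9), consumes 2 rolls
Frame 2 starts at roll index 2: rolls=0,4 (sum=4), consumes 2 rolls
Frame 3 starts at roll index 4: rolls=1,2 (sum=3), consumes 2 rolls
Frame 4 starts at roll index 6: rolls=3,6 (sum=9), consumes 2 rolls
Frame 5 starts at roll index 8: rolls=9,1 (sum=10), consumes 2 rolls
Frame 6 starts at roll index 10: roll=10 (strike), consumes 1 roll
Frame 7 starts at roll index 11: roll=10 (strike), consumes 1 roll
Frame 8 starts at roll index 12: roll=10 (strike), consumes 1 roll
Frame 9 starts at roll index 13: rolls=1,6 (sum=7), consumes 2 rolls
Frame 10 starts at roll index 15: 3 remaining rolls

Answer: 0 2 4 6 8 10 11 12 13 15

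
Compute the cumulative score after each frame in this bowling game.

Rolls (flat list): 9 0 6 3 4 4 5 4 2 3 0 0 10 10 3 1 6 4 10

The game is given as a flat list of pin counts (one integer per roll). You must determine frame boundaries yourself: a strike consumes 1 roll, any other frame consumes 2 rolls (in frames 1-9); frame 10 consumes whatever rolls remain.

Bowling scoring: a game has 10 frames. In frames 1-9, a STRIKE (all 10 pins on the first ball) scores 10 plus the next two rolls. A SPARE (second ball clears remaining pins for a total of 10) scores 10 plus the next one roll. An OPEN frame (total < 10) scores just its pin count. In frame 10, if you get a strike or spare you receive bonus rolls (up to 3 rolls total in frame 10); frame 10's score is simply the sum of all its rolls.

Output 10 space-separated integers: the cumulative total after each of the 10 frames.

Frame 1: OPEN (9+0=9). Cumulative: 9
Frame 2: OPEN (6+3=9). Cumulative: 18
Frame 3: OPEN (4+4=8). Cumulative: 26
Frame 4: OPEN (5+4=9). Cumulative: 35
Frame 5: OPEN (2+3=5). Cumulative: 40
Frame 6: OPEN (0+0=0). Cumulative: 40
Frame 7: STRIKE. 10 + next two rolls (10+3) = 23. Cumulative: 63
Frame 8: STRIKE. 10 + next two rolls (3+1) = 14. Cumulative: 77
Frame 9: OPEN (3+1=4). Cumulative: 81
Frame 10: SPARE. Sum of all frame-10 rolls (6+4+10) = 20. Cumulative: 101

Answer: 9 18 26 35 40 40 63 77 81 101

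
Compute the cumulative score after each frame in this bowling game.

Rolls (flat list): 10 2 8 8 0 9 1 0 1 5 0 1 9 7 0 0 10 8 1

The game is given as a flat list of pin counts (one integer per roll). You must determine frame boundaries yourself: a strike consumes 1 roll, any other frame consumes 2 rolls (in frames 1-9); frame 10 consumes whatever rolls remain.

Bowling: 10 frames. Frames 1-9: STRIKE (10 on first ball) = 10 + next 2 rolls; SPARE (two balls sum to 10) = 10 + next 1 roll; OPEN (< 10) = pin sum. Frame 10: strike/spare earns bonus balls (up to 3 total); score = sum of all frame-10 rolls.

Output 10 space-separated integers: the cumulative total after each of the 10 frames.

Answer: 20 38 46 56 57 62 79 86 104 113

Derivation:
Frame 1: STRIKE. 10 + next two rolls (2+8) = 20. Cumulative: 20
Frame 2: SPARE (2+8=10). 10 + next roll (8) = 18. Cumulative: 38
Frame 3: OPEN (8+0=8). Cumulative: 46
Frame 4: SPARE (9+1=10). 10 + next roll (0) = 10. Cumulative: 56
Frame 5: OPEN (0+1=1). Cumulative: 57
Frame 6: OPEN (5+0=5). Cumulative: 62
Frame 7: SPARE (1+9=10). 10 + next roll (7) = 17. Cumulative: 79
Frame 8: OPEN (7+0=7). Cumulative: 86
Frame 9: SPARE (0+10=10). 10 + next roll (8) = 18. Cumulative: 104
Frame 10: OPEN. Sum of all frame-10 rolls (8+1) = 9. Cumulative: 113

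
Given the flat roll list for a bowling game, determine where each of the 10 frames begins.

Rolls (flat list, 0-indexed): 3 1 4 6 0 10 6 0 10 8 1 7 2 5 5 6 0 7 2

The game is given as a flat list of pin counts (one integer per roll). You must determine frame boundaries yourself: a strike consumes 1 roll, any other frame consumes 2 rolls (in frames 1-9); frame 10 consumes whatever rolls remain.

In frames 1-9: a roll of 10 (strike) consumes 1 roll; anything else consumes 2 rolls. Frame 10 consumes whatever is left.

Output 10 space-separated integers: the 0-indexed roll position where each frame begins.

Answer: 0 2 4 6 8 9 11 13 15 17

Derivation:
Frame 1 starts at roll index 0: rolls=3,1 (sum=4), consumes 2 rolls
Frame 2 starts at roll index 2: rolls=4,6 (sum=10), consumes 2 rolls
Frame 3 starts at roll index 4: rolls=0,10 (sum=10), consumes 2 rolls
Frame 4 starts at roll index 6: rolls=6,0 (sum=6), consumes 2 rolls
Frame 5 starts at roll index 8: roll=10 (strike), consumes 1 roll
Frame 6 starts at roll index 9: rolls=8,1 (sum=9), consumes 2 rolls
Frame 7 starts at roll index 11: rolls=7,2 (sum=9), consumes 2 rolls
Frame 8 starts at roll index 13: rolls=5,5 (sum=10), consumes 2 rolls
Frame 9 starts at roll index 15: rolls=6,0 (sum=6), consumes 2 rolls
Frame 10 starts at roll index 17: 2 remaining rolls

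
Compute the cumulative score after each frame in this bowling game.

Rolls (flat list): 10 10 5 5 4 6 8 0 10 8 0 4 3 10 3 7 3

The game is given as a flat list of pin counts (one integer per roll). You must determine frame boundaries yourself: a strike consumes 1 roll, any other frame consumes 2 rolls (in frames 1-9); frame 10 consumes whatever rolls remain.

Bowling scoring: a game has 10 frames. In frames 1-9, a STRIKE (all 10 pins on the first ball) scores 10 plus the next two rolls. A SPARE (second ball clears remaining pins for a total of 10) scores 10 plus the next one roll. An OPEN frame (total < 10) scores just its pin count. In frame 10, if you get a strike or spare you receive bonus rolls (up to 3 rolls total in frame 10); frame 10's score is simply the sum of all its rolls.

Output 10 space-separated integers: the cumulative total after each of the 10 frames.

Frame 1: STRIKE. 10 + next two rolls (10+5) = 25. Cumulative: 25
Frame 2: STRIKE. 10 + next two rolls (5+5) = 20. Cumulative: 45
Frame 3: SPARE (5+5=10). 10 + next roll (4) = 14. Cumulative: 59
Frame 4: SPARE (4+6=10). 10 + next roll (8) = 18. Cumulative: 77
Frame 5: OPEN (8+0=8). Cumulative: 85
Frame 6: STRIKE. 10 + next two rolls (8+0) = 18. Cumulative: 103
Frame 7: OPEN (8+0=8). Cumulative: 111
Frame 8: OPEN (4+3=7). Cumulative: 118
Frame 9: STRIKE. 10 + next two rolls (3+7) = 20. Cumulative: 138
Frame 10: SPARE. Sum of all frame-10 rolls (3+7+3) = 13. Cumulative: 151

Answer: 25 45 59 77 85 103 111 118 138 151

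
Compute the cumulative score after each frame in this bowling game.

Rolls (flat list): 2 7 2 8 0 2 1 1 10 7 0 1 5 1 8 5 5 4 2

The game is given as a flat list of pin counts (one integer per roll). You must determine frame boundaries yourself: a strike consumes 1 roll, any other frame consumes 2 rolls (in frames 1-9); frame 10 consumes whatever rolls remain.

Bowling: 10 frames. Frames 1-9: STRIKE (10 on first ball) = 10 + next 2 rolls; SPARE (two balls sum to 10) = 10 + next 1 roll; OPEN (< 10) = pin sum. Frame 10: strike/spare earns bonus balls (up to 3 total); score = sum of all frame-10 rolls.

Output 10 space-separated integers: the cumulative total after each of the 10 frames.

Answer: 9 19 21 23 40 47 53 62 76 82

Derivation:
Frame 1: OPEN (2+7=9). Cumulative: 9
Frame 2: SPARE (2+8=10). 10 + next roll (0) = 10. Cumulative: 19
Frame 3: OPEN (0+2=2). Cumulative: 21
Frame 4: OPEN (1+1=2). Cumulative: 23
Frame 5: STRIKE. 10 + next two rolls (7+0) = 17. Cumulative: 40
Frame 6: OPEN (7+0=7). Cumulative: 47
Frame 7: OPEN (1+5=6). Cumulative: 53
Frame 8: OPEN (1+8=9). Cumulative: 62
Frame 9: SPARE (5+5=10). 10 + next roll (4) = 14. Cumulative: 76
Frame 10: OPEN. Sum of all frame-10 rolls (4+2) = 6. Cumulative: 82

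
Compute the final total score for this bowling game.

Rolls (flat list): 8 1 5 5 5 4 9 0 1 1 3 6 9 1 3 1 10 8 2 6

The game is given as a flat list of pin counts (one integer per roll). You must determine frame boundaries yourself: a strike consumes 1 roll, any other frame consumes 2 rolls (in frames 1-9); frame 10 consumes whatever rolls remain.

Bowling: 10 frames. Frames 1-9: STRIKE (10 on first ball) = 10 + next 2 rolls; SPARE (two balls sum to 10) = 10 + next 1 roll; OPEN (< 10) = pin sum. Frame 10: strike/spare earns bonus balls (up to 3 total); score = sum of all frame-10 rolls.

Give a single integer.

Answer: 106

Derivation:
Frame 1: OPEN (8+1=9). Cumulative: 9
Frame 2: SPARE (5+5=10). 10 + next roll (5) = 15. Cumulative: 24
Frame 3: OPEN (5+4=9). Cumulative: 33
Frame 4: OPEN (9+0=9). Cumulative: 42
Frame 5: OPEN (1+1=2). Cumulative: 44
Frame 6: OPEN (3+6=9). Cumulative: 53
Frame 7: SPARE (9+1=10). 10 + next roll (3) = 13. Cumulative: 66
Frame 8: OPEN (3+1=4). Cumulative: 70
Frame 9: STRIKE. 10 + next two rolls (8+2) = 20. Cumulative: 90
Frame 10: SPARE. Sum of all frame-10 rolls (8+2+6) = 16. Cumulative: 106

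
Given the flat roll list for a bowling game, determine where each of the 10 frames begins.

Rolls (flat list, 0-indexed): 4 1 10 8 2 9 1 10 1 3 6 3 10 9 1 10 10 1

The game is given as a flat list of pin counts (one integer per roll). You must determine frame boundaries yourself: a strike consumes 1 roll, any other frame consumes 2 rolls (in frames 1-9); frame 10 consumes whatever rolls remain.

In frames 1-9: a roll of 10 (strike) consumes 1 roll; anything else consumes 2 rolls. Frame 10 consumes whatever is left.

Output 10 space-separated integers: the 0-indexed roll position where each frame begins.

Frame 1 starts at roll index 0: rolls=4,1 (sum=5), consumes 2 rolls
Frame 2 starts at roll index 2: roll=10 (strike), consumes 1 roll
Frame 3 starts at roll index 3: rolls=8,2 (sum=10), consumes 2 rolls
Frame 4 starts at roll index 5: rolls=9,1 (sum=10), consumes 2 rolls
Frame 5 starts at roll index 7: roll=10 (strike), consumes 1 roll
Frame 6 starts at roll index 8: rolls=1,3 (sum=4), consumes 2 rolls
Frame 7 starts at roll index 10: rolls=6,3 (sum=9), consumes 2 rolls
Frame 8 starts at roll index 12: roll=10 (strike), consumes 1 roll
Frame 9 starts at roll index 13: rolls=9,1 (sum=10), consumes 2 rolls
Frame 10 starts at roll index 15: 3 remaining rolls

Answer: 0 2 3 5 7 8 10 12 13 15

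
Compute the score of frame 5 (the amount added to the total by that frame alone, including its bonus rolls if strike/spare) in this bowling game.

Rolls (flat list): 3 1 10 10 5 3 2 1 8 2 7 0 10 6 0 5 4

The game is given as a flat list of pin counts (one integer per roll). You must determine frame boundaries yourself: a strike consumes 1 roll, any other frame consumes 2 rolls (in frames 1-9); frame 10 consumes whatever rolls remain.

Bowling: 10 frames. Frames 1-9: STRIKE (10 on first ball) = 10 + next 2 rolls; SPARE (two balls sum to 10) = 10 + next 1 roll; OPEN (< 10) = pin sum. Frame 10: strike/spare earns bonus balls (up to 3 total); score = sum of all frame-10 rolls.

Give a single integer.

Answer: 3

Derivation:
Frame 1: OPEN (3+1=4). Cumulative: 4
Frame 2: STRIKE. 10 + next two rolls (10+5) = 25. Cumulative: 29
Frame 3: STRIKE. 10 + next two rolls (5+3) = 18. Cumulative: 47
Frame 4: OPEN (5+3=8). Cumulative: 55
Frame 5: OPEN (2+1=3). Cumulative: 58
Frame 6: SPARE (8+2=10). 10 + next roll (7) = 17. Cumulative: 75
Frame 7: OPEN (7+0=7). Cumulative: 82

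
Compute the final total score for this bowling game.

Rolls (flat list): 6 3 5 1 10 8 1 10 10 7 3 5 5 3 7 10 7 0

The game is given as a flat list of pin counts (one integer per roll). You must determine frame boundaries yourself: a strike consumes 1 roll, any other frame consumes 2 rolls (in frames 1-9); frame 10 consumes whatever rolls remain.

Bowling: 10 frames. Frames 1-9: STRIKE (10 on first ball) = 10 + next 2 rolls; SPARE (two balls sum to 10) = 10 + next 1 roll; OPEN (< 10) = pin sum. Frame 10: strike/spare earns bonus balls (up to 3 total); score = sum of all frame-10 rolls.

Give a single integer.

Frame 1: OPEN (6+3=9). Cumulative: 9
Frame 2: OPEN (5+1=6). Cumulative: 15
Frame 3: STRIKE. 10 + next two rolls (8+1) = 19. Cumulative: 34
Frame 4: OPEN (8+1=9). Cumulative: 43
Frame 5: STRIKE. 10 + next two rolls (10+7) = 27. Cumulative: 70
Frame 6: STRIKE. 10 + next two rolls (7+3) = 20. Cumulative: 90
Frame 7: SPARE (7+3=10). 10 + next roll (5) = 15. Cumulative: 105
Frame 8: SPARE (5+5=10). 10 + next roll (3) = 13. Cumulative: 118
Frame 9: SPARE (3+7=10). 10 + next roll (10) = 20. Cumulative: 138
Frame 10: STRIKE. Sum of all frame-10 rolls (10+7+0) = 17. Cumulative: 155

Answer: 155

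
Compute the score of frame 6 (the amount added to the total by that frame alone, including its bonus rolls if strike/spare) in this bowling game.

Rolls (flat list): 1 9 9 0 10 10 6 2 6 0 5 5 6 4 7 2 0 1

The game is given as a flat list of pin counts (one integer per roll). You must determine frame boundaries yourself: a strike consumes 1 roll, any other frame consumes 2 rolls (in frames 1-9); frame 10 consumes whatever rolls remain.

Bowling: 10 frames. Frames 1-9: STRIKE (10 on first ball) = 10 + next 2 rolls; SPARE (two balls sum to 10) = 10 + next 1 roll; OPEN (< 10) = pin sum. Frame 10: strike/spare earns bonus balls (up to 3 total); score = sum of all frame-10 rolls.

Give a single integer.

Answer: 6

Derivation:
Frame 1: SPARE (1+9=10). 10 + next roll (9) = 19. Cumulative: 19
Frame 2: OPEN (9+0=9). Cumulative: 28
Frame 3: STRIKE. 10 + next two rolls (10+6) = 26. Cumulative: 54
Frame 4: STRIKE. 10 + next two rolls (6+2) = 18. Cumulative: 72
Frame 5: OPEN (6+2=8). Cumulative: 80
Frame 6: OPEN (6+0=6). Cumulative: 86
Frame 7: SPARE (5+5=10). 10 + next roll (6) = 16. Cumulative: 102
Frame 8: SPARE (6+4=10). 10 + next roll (7) = 17. Cumulative: 119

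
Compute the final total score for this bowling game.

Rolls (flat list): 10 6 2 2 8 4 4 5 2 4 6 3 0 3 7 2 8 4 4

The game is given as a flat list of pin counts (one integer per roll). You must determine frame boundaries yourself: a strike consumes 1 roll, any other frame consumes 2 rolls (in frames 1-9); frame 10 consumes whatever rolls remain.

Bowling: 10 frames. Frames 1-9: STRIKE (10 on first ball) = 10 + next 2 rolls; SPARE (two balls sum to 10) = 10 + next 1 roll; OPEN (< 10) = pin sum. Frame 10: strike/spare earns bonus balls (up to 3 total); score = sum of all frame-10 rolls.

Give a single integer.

Frame 1: STRIKE. 10 + next two rolls (6+2) = 18. Cumulative: 18
Frame 2: OPEN (6+2=8). Cumulative: 26
Frame 3: SPARE (2+8=10). 10 + next roll (4) = 14. Cumulative: 40
Frame 4: OPEN (4+4=8). Cumulative: 48
Frame 5: OPEN (5+2=7). Cumulative: 55
Frame 6: SPARE (4+6=10). 10 + next roll (3) = 13. Cumulative: 68
Frame 7: OPEN (3+0=3). Cumulative: 71
Frame 8: SPARE (3+7=10). 10 + next roll (2) = 12. Cumulative: 83
Frame 9: SPARE (2+8=10). 10 + next roll (4) = 14. Cumulative: 97
Frame 10: OPEN. Sum of all frame-10 rolls (4+4) = 8. Cumulative: 105

Answer: 105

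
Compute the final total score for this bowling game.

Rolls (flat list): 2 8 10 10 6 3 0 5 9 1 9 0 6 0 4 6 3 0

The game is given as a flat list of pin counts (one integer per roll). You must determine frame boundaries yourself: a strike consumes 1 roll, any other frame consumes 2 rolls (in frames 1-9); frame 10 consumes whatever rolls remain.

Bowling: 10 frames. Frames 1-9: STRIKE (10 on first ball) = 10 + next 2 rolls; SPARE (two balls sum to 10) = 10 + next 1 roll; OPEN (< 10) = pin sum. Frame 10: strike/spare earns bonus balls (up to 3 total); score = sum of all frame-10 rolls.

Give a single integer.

Answer: 129

Derivation:
Frame 1: SPARE (2+8=10). 10 + next roll (10) = 20. Cumulative: 20
Frame 2: STRIKE. 10 + next two rolls (10+6) = 26. Cumulative: 46
Frame 3: STRIKE. 10 + next two rolls (6+3) = 19. Cumulative: 65
Frame 4: OPEN (6+3=9). Cumulative: 74
Frame 5: OPEN (0+5=5). Cumulative: 79
Frame 6: SPARE (9+1=10). 10 + next roll (9) = 19. Cumulative: 98
Frame 7: OPEN (9+0=9). Cumulative: 107
Frame 8: OPEN (6+0=6). Cumulative: 113
Frame 9: SPARE (4+6=10). 10 + next roll (3) = 13. Cumulative: 126
Frame 10: OPEN. Sum of all frame-10 rolls (3+0) = 3. Cumulative: 129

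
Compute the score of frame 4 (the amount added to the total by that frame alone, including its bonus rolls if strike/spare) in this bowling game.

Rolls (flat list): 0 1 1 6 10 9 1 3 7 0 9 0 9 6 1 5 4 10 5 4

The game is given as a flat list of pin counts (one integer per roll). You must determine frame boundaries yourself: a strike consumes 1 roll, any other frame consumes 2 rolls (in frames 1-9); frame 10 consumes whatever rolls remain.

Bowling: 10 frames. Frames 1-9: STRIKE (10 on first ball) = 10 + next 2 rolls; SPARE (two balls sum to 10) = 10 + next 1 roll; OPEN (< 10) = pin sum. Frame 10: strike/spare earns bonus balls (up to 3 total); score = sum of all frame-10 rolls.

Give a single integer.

Answer: 13

Derivation:
Frame 1: OPEN (0+1=1). Cumulative: 1
Frame 2: OPEN (1+6=7). Cumulative: 8
Frame 3: STRIKE. 10 + next two rolls (9+1) = 20. Cumulative: 28
Frame 4: SPARE (9+1=10). 10 + next roll (3) = 13. Cumulative: 41
Frame 5: SPARE (3+7=10). 10 + next roll (0) = 10. Cumulative: 51
Frame 6: OPEN (0+9=9). Cumulative: 60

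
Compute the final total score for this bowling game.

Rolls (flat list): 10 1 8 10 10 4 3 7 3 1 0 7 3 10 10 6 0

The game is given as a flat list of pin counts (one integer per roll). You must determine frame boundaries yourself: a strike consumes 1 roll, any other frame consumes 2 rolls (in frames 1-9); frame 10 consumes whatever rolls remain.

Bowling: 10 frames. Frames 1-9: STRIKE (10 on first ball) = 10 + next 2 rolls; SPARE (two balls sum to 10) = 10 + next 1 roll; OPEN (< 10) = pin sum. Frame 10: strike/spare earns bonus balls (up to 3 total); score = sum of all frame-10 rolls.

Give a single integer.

Answer: 150

Derivation:
Frame 1: STRIKE. 10 + next two rolls (1+8) = 19. Cumulative: 19
Frame 2: OPEN (1+8=9). Cumulative: 28
Frame 3: STRIKE. 10 + next two rolls (10+4) = 24. Cumulative: 52
Frame 4: STRIKE. 10 + next two rolls (4+3) = 17. Cumulative: 69
Frame 5: OPEN (4+3=7). Cumulative: 76
Frame 6: SPARE (7+3=10). 10 + next roll (1) = 11. Cumulative: 87
Frame 7: OPEN (1+0=1). Cumulative: 88
Frame 8: SPARE (7+3=10). 10 + next roll (10) = 20. Cumulative: 108
Frame 9: STRIKE. 10 + next two rolls (10+6) = 26. Cumulative: 134
Frame 10: STRIKE. Sum of all frame-10 rolls (10+6+0) = 16. Cumulative: 150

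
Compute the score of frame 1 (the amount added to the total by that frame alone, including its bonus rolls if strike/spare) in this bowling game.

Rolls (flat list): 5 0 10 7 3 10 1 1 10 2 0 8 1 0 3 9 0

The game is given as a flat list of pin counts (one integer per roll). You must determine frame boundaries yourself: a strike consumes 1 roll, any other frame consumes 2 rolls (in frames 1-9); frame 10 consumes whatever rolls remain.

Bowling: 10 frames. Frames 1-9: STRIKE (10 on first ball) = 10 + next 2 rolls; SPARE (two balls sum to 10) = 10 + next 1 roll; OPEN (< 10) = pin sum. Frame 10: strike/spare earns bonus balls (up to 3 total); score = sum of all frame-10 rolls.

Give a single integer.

Frame 1: OPEN (5+0=5). Cumulative: 5
Frame 2: STRIKE. 10 + next two rolls (7+3) = 20. Cumulative: 25
Frame 3: SPARE (7+3=10). 10 + next roll (10) = 20. Cumulative: 45

Answer: 5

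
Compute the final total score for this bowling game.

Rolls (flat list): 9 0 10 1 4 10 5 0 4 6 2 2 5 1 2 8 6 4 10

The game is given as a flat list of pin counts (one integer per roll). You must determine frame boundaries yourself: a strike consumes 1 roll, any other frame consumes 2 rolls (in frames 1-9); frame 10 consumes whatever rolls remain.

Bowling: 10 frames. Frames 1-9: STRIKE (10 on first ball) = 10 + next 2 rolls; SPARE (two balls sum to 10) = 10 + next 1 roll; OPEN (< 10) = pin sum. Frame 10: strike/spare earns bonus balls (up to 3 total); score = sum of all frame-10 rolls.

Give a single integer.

Answer: 107

Derivation:
Frame 1: OPEN (9+0=9). Cumulative: 9
Frame 2: STRIKE. 10 + next two rolls (1+4) = 15. Cumulative: 24
Frame 3: OPEN (1+4=5). Cumulative: 29
Frame 4: STRIKE. 10 + next two rolls (5+0) = 15. Cumulative: 44
Frame 5: OPEN (5+0=5). Cumulative: 49
Frame 6: SPARE (4+6=10). 10 + next roll (2) = 12. Cumulative: 61
Frame 7: OPEN (2+2=4). Cumulative: 65
Frame 8: OPEN (5+1=6). Cumulative: 71
Frame 9: SPARE (2+8=10). 10 + next roll (6) = 16. Cumulative: 87
Frame 10: SPARE. Sum of all frame-10 rolls (6+4+10) = 20. Cumulative: 107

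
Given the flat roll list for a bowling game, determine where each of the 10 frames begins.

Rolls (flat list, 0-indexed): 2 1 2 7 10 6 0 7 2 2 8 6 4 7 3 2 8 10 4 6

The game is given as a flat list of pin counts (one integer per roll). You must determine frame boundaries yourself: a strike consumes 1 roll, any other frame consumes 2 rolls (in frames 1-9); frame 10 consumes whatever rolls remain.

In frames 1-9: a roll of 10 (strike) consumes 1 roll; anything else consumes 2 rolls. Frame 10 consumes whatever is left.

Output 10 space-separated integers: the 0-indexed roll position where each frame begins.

Answer: 0 2 4 5 7 9 11 13 15 17

Derivation:
Frame 1 starts at roll index 0: rolls=2,1 (sum=3), consumes 2 rolls
Frame 2 starts at roll index 2: rolls=2,7 (sum=9), consumes 2 rolls
Frame 3 starts at roll index 4: roll=10 (strike), consumes 1 roll
Frame 4 starts at roll index 5: rolls=6,0 (sum=6), consumes 2 rolls
Frame 5 starts at roll index 7: rolls=7,2 (sum=9), consumes 2 rolls
Frame 6 starts at roll index 9: rolls=2,8 (sum=10), consumes 2 rolls
Frame 7 starts at roll index 11: rolls=6,4 (sum=10), consumes 2 rolls
Frame 8 starts at roll index 13: rolls=7,3 (sum=10), consumes 2 rolls
Frame 9 starts at roll index 15: rolls=2,8 (sum=10), consumes 2 rolls
Frame 10 starts at roll index 17: 3 remaining rolls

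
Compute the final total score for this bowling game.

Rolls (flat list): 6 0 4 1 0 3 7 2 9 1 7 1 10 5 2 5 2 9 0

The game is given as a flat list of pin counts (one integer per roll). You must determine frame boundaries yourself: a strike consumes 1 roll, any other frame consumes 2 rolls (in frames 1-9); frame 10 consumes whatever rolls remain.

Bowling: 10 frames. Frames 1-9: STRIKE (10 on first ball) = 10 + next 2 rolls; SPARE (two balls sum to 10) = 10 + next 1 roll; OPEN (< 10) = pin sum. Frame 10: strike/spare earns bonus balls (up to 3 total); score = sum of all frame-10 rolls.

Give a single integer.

Answer: 88

Derivation:
Frame 1: OPEN (6+0=6). Cumulative: 6
Frame 2: OPEN (4+1=5). Cumulative: 11
Frame 3: OPEN (0+3=3). Cumulative: 14
Frame 4: OPEN (7+2=9). Cumulative: 23
Frame 5: SPARE (9+1=10). 10 + next roll (7) = 17. Cumulative: 40
Frame 6: OPEN (7+1=8). Cumulative: 48
Frame 7: STRIKE. 10 + next two rolls (5+2) = 17. Cumulative: 65
Frame 8: OPEN (5+2=7). Cumulative: 72
Frame 9: OPEN (5+2=7). Cumulative: 79
Frame 10: OPEN. Sum of all frame-10 rolls (9+0) = 9. Cumulative: 88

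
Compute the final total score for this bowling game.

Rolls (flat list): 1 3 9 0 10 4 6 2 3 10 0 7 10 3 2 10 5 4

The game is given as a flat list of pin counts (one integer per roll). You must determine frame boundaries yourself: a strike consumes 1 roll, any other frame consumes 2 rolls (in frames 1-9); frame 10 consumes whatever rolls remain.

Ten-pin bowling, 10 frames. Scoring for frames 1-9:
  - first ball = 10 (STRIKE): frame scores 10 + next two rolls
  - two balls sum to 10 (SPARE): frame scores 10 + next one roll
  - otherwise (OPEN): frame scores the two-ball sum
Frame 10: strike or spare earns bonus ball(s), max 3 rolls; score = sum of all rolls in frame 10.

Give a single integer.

Answer: 113

Derivation:
Frame 1: OPEN (1+3=4). Cumulative: 4
Frame 2: OPEN (9+0=9). Cumulative: 13
Frame 3: STRIKE. 10 + next two rolls (4+6) = 20. Cumulative: 33
Frame 4: SPARE (4+6=10). 10 + next roll (2) = 12. Cumulative: 45
Frame 5: OPEN (2+3=5). Cumulative: 50
Frame 6: STRIKE. 10 + next two rolls (0+7) = 17. Cumulative: 67
Frame 7: OPEN (0+7=7). Cumulative: 74
Frame 8: STRIKE. 10 + next two rolls (3+2) = 15. Cumulative: 89
Frame 9: OPEN (3+2=5). Cumulative: 94
Frame 10: STRIKE. Sum of all frame-10 rolls (10+5+4) = 19. Cumulative: 113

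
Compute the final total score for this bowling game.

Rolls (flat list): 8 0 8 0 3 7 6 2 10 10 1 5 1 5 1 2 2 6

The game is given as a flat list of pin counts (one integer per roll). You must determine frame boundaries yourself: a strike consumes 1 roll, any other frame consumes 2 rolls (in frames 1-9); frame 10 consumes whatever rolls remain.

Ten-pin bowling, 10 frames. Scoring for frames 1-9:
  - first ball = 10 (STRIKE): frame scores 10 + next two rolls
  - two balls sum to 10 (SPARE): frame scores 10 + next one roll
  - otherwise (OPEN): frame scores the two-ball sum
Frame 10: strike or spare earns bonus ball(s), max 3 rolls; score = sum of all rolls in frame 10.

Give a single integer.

Answer: 100

Derivation:
Frame 1: OPEN (8+0=8). Cumulative: 8
Frame 2: OPEN (8+0=8). Cumulative: 16
Frame 3: SPARE (3+7=10). 10 + next roll (6) = 16. Cumulative: 32
Frame 4: OPEN (6+2=8). Cumulative: 40
Frame 5: STRIKE. 10 + next two rolls (10+1) = 21. Cumulative: 61
Frame 6: STRIKE. 10 + next two rolls (1+5) = 16. Cumulative: 77
Frame 7: OPEN (1+5=6). Cumulative: 83
Frame 8: OPEN (1+5=6). Cumulative: 89
Frame 9: OPEN (1+2=3). Cumulative: 92
Frame 10: OPEN. Sum of all frame-10 rolls (2+6) = 8. Cumulative: 100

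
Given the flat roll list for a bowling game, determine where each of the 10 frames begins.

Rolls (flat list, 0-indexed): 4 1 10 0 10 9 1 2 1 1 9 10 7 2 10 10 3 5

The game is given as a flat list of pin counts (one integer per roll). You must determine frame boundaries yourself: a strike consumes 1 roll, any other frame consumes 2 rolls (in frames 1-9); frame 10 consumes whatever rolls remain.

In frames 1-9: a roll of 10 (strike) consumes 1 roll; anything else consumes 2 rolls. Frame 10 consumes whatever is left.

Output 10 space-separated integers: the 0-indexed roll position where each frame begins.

Answer: 0 2 3 5 7 9 11 12 14 15

Derivation:
Frame 1 starts at roll index 0: rolls=4,1 (sum=5), consumes 2 rolls
Frame 2 starts at roll index 2: roll=10 (strike), consumes 1 roll
Frame 3 starts at roll index 3: rolls=0,10 (sum=10), consumes 2 rolls
Frame 4 starts at roll index 5: rolls=9,1 (sum=10), consumes 2 rolls
Frame 5 starts at roll index 7: rolls=2,1 (sum=3), consumes 2 rolls
Frame 6 starts at roll index 9: rolls=1,9 (sum=10), consumes 2 rolls
Frame 7 starts at roll index 11: roll=10 (strike), consumes 1 roll
Frame 8 starts at roll index 12: rolls=7,2 (sum=9), consumes 2 rolls
Frame 9 starts at roll index 14: roll=10 (strike), consumes 1 roll
Frame 10 starts at roll index 15: 3 remaining rolls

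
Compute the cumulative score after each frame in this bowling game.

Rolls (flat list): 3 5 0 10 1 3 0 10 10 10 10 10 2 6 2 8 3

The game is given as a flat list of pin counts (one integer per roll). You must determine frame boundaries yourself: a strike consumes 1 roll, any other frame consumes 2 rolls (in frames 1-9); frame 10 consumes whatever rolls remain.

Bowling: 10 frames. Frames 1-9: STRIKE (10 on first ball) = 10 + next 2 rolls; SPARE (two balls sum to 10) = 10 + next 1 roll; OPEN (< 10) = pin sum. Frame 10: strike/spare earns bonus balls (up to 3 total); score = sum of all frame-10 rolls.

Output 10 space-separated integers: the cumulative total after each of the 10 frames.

Answer: 8 19 23 43 73 103 125 143 151 164

Derivation:
Frame 1: OPEN (3+5=8). Cumulative: 8
Frame 2: SPARE (0+10=10). 10 + next roll (1) = 11. Cumulative: 19
Frame 3: OPEN (1+3=4). Cumulative: 23
Frame 4: SPARE (0+10=10). 10 + next roll (10) = 20. Cumulative: 43
Frame 5: STRIKE. 10 + next two rolls (10+10) = 30. Cumulative: 73
Frame 6: STRIKE. 10 + next two rolls (10+10) = 30. Cumulative: 103
Frame 7: STRIKE. 10 + next two rolls (10+2) = 22. Cumulative: 125
Frame 8: STRIKE. 10 + next two rolls (2+6) = 18. Cumulative: 143
Frame 9: OPEN (2+6=8). Cumulative: 151
Frame 10: SPARE. Sum of all frame-10 rolls (2+8+3) = 13. Cumulative: 164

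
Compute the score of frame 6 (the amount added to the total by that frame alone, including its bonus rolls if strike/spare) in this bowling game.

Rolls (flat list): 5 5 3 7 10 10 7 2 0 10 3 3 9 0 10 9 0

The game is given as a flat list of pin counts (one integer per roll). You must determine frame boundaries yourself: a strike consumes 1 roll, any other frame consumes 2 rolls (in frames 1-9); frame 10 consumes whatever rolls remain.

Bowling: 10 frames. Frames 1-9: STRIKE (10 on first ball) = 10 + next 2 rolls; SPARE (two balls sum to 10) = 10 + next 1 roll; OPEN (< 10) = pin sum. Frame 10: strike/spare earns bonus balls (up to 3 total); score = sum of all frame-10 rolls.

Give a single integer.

Frame 1: SPARE (5+5=10). 10 + next roll (3) = 13. Cumulative: 13
Frame 2: SPARE (3+7=10). 10 + next roll (10) = 20. Cumulative: 33
Frame 3: STRIKE. 10 + next two rolls (10+7) = 27. Cumulative: 60
Frame 4: STRIKE. 10 + next two rolls (7+2) = 19. Cumulative: 79
Frame 5: OPEN (7+2=9). Cumulative: 88
Frame 6: SPARE (0+10=10). 10 + next roll (3) = 13. Cumulative: 101
Frame 7: OPEN (3+3=6). Cumulative: 107
Frame 8: OPEN (9+0=9). Cumulative: 116

Answer: 13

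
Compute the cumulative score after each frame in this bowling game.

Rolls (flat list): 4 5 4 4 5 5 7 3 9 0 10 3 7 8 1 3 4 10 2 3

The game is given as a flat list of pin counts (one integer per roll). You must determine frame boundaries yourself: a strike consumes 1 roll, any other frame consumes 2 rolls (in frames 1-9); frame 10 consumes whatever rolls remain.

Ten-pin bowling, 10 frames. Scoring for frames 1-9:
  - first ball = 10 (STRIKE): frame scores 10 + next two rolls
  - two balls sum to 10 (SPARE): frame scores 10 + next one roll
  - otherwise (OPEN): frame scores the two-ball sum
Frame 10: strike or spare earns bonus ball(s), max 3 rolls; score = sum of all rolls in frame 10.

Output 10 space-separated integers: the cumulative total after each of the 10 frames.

Answer: 9 17 34 53 62 82 100 109 116 131

Derivation:
Frame 1: OPEN (4+5=9). Cumulative: 9
Frame 2: OPEN (4+4=8). Cumulative: 17
Frame 3: SPARE (5+5=10). 10 + next roll (7) = 17. Cumulative: 34
Frame 4: SPARE (7+3=10). 10 + next roll (9) = 19. Cumulative: 53
Frame 5: OPEN (9+0=9). Cumulative: 62
Frame 6: STRIKE. 10 + next two rolls (3+7) = 20. Cumulative: 82
Frame 7: SPARE (3+7=10). 10 + next roll (8) = 18. Cumulative: 100
Frame 8: OPEN (8+1=9). Cumulative: 109
Frame 9: OPEN (3+4=7). Cumulative: 116
Frame 10: STRIKE. Sum of all frame-10 rolls (10+2+3) = 15. Cumulative: 131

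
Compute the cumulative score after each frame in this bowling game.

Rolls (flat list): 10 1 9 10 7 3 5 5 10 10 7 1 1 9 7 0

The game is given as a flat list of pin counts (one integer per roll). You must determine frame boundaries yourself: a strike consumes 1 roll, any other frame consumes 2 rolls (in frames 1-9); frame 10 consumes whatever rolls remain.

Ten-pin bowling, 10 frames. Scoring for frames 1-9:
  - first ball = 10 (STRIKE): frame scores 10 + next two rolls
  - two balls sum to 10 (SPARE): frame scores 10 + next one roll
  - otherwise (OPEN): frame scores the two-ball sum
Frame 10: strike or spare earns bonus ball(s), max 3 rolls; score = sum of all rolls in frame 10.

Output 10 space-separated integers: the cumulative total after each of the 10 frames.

Frame 1: STRIKE. 10 + next two rolls (1+9) = 20. Cumulative: 20
Frame 2: SPARE (1+9=10). 10 + next roll (10) = 20. Cumulative: 40
Frame 3: STRIKE. 10 + next two rolls (7+3) = 20. Cumulative: 60
Frame 4: SPARE (7+3=10). 10 + next roll (5) = 15. Cumulative: 75
Frame 5: SPARE (5+5=10). 10 + next roll (10) = 20. Cumulative: 95
Frame 6: STRIKE. 10 + next two rolls (10+7) = 27. Cumulative: 122
Frame 7: STRIKE. 10 + next two rolls (7+1) = 18. Cumulative: 140
Frame 8: OPEN (7+1=8). Cumulative: 148
Frame 9: SPARE (1+9=10). 10 + next roll (7) = 17. Cumulative: 165
Frame 10: OPEN. Sum of all frame-10 rolls (7+0) = 7. Cumulative: 172

Answer: 20 40 60 75 95 122 140 148 165 172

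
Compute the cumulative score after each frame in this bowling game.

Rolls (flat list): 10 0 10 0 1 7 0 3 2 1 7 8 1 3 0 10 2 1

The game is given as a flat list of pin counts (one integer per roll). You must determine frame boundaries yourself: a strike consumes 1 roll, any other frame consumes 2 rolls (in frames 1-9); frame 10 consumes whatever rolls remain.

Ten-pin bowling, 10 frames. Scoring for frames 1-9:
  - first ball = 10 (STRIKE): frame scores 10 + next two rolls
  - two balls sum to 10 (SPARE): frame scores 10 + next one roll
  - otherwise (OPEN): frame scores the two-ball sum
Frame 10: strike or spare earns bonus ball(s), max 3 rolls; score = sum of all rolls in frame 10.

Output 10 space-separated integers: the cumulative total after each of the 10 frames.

Frame 1: STRIKE. 10 + next two rolls (0+10) = 20. Cumulative: 20
Frame 2: SPARE (0+10=10). 10 + next roll (0) = 10. Cumulative: 30
Frame 3: OPEN (0+1=1). Cumulative: 31
Frame 4: OPEN (7+0=7). Cumulative: 38
Frame 5: OPEN (3+2=5). Cumulative: 43
Frame 6: OPEN (1+7=8). Cumulative: 51
Frame 7: OPEN (8+1=9). Cumulative: 60
Frame 8: OPEN (3+0=3). Cumulative: 63
Frame 9: STRIKE. 10 + next two rolls (2+1) = 13. Cumulative: 76
Frame 10: OPEN. Sum of all frame-10 rolls (2+1) = 3. Cumulative: 79

Answer: 20 30 31 38 43 51 60 63 76 79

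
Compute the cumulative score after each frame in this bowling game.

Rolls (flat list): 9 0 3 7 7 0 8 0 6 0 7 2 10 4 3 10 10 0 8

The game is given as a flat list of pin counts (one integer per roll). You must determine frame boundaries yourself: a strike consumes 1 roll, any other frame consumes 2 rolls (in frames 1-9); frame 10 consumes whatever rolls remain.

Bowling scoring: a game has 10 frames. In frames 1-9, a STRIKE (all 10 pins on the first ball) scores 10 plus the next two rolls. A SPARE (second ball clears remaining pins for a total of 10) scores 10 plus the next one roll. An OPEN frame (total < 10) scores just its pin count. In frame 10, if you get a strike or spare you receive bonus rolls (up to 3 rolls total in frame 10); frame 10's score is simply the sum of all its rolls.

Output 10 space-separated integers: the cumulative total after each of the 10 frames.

Answer: 9 26 33 41 47 56 73 80 100 118

Derivation:
Frame 1: OPEN (9+0=9). Cumulative: 9
Frame 2: SPARE (3+7=10). 10 + next roll (7) = 17. Cumulative: 26
Frame 3: OPEN (7+0=7). Cumulative: 33
Frame 4: OPEN (8+0=8). Cumulative: 41
Frame 5: OPEN (6+0=6). Cumulative: 47
Frame 6: OPEN (7+2=9). Cumulative: 56
Frame 7: STRIKE. 10 + next two rolls (4+3) = 17. Cumulative: 73
Frame 8: OPEN (4+3=7). Cumulative: 80
Frame 9: STRIKE. 10 + next two rolls (10+0) = 20. Cumulative: 100
Frame 10: STRIKE. Sum of all frame-10 rolls (10+0+8) = 18. Cumulative: 118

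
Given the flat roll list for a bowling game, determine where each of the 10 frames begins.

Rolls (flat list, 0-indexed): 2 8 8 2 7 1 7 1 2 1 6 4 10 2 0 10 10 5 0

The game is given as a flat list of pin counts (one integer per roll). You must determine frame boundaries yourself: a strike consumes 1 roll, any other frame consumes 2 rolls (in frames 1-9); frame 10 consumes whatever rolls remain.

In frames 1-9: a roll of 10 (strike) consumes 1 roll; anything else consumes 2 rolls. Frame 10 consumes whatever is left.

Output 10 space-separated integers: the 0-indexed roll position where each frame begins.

Frame 1 starts at roll index 0: rolls=2,8 (sum=10), consumes 2 rolls
Frame 2 starts at roll index 2: rolls=8,2 (sum=10), consumes 2 rolls
Frame 3 starts at roll index 4: rolls=7,1 (sum=8), consumes 2 rolls
Frame 4 starts at roll index 6: rolls=7,1 (sum=8), consumes 2 rolls
Frame 5 starts at roll index 8: rolls=2,1 (sum=3), consumes 2 rolls
Frame 6 starts at roll index 10: rolls=6,4 (sum=10), consumes 2 rolls
Frame 7 starts at roll index 12: roll=10 (strike), consumes 1 roll
Frame 8 starts at roll index 13: rolls=2,0 (sum=2), consumes 2 rolls
Frame 9 starts at roll index 15: roll=10 (strike), consumes 1 roll
Frame 10 starts at roll index 16: 3 remaining rolls

Answer: 0 2 4 6 8 10 12 13 15 16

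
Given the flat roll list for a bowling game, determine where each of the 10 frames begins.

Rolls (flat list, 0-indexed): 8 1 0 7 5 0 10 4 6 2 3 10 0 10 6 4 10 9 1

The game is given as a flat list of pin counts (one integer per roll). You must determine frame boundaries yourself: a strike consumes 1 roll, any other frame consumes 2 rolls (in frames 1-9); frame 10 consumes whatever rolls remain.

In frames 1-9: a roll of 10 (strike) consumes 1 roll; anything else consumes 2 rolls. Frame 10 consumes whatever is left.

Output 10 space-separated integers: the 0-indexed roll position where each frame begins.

Answer: 0 2 4 6 7 9 11 12 14 16

Derivation:
Frame 1 starts at roll index 0: rolls=8,1 (sum=9), consumes 2 rolls
Frame 2 starts at roll index 2: rolls=0,7 (sum=7), consumes 2 rolls
Frame 3 starts at roll index 4: rolls=5,0 (sum=5), consumes 2 rolls
Frame 4 starts at roll index 6: roll=10 (strike), consumes 1 roll
Frame 5 starts at roll index 7: rolls=4,6 (sum=10), consumes 2 rolls
Frame 6 starts at roll index 9: rolls=2,3 (sum=5), consumes 2 rolls
Frame 7 starts at roll index 11: roll=10 (strike), consumes 1 roll
Frame 8 starts at roll index 12: rolls=0,10 (sum=10), consumes 2 rolls
Frame 9 starts at roll index 14: rolls=6,4 (sum=10), consumes 2 rolls
Frame 10 starts at roll index 16: 3 remaining rolls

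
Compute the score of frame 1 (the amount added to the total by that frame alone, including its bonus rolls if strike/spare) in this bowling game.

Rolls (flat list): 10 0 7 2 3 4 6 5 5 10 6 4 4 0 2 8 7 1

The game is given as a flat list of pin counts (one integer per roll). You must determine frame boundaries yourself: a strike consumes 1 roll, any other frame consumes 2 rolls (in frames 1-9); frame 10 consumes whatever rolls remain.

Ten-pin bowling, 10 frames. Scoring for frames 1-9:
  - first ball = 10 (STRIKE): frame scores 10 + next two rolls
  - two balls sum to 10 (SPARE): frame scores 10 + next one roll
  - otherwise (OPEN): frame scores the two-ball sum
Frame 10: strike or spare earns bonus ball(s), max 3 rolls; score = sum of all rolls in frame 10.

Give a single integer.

Frame 1: STRIKE. 10 + next two rolls (0+7) = 17. Cumulative: 17
Frame 2: OPEN (0+7=7). Cumulative: 24
Frame 3: OPEN (2+3=5). Cumulative: 29

Answer: 17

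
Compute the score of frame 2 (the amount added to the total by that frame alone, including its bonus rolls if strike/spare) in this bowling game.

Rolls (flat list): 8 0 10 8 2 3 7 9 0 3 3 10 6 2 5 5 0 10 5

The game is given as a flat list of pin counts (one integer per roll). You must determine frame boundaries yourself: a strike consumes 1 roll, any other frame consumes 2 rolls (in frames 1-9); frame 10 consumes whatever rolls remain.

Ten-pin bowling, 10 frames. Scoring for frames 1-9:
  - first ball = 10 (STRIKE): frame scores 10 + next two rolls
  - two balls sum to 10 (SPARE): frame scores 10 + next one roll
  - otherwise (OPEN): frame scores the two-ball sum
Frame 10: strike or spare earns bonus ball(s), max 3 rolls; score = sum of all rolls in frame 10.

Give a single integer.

Answer: 20

Derivation:
Frame 1: OPEN (8+0=8). Cumulative: 8
Frame 2: STRIKE. 10 + next two rolls (8+2) = 20. Cumulative: 28
Frame 3: SPARE (8+2=10). 10 + next roll (3) = 13. Cumulative: 41
Frame 4: SPARE (3+7=10). 10 + next roll (9) = 19. Cumulative: 60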